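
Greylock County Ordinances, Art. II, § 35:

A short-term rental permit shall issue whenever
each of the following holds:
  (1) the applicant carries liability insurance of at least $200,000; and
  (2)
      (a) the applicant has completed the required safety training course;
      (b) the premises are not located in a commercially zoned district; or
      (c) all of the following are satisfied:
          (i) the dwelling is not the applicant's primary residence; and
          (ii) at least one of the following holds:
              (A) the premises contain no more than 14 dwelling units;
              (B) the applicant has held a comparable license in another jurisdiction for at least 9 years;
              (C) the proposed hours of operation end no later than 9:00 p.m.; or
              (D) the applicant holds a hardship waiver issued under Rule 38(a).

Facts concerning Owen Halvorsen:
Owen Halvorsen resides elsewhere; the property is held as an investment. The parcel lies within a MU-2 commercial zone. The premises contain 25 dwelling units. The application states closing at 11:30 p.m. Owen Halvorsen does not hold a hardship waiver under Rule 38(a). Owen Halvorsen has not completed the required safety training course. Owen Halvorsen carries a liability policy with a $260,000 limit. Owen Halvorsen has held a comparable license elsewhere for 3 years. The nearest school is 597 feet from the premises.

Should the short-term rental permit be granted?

(1) insurance ≥ $200,000 — holds.
(a) safety training — fails.
(b) not (commercially zoned) — not met.
(i) not (primary residence) — holds.
(A) ≤ 14 units — not met.
(B) prior license ≥ 9 yr — not met.
(C) closes by 9 p.m. — not met.
(D) hardship waiver — not met.
(ii) = F OR F OR F OR F = false.
(c) = T AND F = false.
(2): F OR F OR F → false.
Overall = T AND F = false.

No — denied.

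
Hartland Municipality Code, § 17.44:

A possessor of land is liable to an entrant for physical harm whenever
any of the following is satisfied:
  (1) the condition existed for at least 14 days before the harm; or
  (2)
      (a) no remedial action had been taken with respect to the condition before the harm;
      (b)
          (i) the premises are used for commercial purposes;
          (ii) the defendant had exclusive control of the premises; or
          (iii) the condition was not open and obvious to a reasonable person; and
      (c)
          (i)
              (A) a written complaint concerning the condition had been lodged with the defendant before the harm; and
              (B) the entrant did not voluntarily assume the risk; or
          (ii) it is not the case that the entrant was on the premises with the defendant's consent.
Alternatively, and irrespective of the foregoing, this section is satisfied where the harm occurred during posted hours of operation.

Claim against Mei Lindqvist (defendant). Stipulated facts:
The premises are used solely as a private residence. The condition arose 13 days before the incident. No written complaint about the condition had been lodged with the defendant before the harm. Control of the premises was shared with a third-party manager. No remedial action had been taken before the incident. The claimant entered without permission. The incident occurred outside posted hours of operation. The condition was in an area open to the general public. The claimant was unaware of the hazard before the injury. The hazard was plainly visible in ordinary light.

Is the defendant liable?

(1) condition ≥14 days old — not satisfied.
(a) no remedial action — met.
(i) commercial use — not met.
(ii) exclusive control — not satisfied.
(iii) not open/obvious — not satisfied.
So (b) is not satisfied (F OR F OR F).
(A) complaint lodged — not met.
(B) no assumed risk — satisfied.
(i) = F AND T = false.
(ii) not (consent to enter) — satisfied.
(c): F OR T → true.
So (2) is not satisfied (T AND F AND T).
So Overall is not satisfied (F OR F).
Exception (during posted hours) — not satisfied.
Result: main false OR exception false → false.

No — not liable.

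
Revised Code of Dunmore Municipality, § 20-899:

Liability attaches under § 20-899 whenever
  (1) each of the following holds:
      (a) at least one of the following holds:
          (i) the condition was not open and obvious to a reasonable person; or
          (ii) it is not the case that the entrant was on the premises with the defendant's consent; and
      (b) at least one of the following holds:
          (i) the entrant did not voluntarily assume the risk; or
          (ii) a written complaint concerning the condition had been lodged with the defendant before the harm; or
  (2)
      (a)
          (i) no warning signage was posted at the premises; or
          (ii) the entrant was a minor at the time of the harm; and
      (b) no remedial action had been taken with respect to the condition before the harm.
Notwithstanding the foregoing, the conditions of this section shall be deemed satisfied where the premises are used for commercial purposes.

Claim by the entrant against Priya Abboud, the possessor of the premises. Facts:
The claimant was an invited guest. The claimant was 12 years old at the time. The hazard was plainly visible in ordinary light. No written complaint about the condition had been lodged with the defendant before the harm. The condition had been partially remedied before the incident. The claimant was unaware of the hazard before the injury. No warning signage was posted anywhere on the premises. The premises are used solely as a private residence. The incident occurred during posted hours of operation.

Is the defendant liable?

(i) not open/obvious — not met.
(ii) not (consent to enter) — fails.
(a): F OR F → false.
(i) no assumed risk — satisfied.
(ii) complaint lodged — fails.
(b) = T OR F = true.
(1): F AND T → false.
(i) no signage posted — holds.
(ii) entrant a minor — holds.
So (a) is satisfied (T OR T).
(b) no remedial action — not met.
So (2) is not satisfied (T AND F).
So Overall is not satisfied (F OR F).
Exception (commercial use) — not satisfied.
Result: main false OR exception false → false.

No — not liable.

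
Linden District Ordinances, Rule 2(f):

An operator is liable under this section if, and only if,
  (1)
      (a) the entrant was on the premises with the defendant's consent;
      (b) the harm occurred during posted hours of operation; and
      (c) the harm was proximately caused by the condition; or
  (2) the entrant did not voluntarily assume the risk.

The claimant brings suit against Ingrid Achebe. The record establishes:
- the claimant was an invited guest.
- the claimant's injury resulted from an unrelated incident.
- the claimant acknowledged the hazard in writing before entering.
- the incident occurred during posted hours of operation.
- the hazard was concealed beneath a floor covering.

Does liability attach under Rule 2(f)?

No — not liable.

(a) consent to enter — met.
(b) during posted hours — holds.
(c) proximate cause — not satisfied.
(1) = T AND T AND F = false.
(2) no assumed risk — not met.
Overall = F OR F = false.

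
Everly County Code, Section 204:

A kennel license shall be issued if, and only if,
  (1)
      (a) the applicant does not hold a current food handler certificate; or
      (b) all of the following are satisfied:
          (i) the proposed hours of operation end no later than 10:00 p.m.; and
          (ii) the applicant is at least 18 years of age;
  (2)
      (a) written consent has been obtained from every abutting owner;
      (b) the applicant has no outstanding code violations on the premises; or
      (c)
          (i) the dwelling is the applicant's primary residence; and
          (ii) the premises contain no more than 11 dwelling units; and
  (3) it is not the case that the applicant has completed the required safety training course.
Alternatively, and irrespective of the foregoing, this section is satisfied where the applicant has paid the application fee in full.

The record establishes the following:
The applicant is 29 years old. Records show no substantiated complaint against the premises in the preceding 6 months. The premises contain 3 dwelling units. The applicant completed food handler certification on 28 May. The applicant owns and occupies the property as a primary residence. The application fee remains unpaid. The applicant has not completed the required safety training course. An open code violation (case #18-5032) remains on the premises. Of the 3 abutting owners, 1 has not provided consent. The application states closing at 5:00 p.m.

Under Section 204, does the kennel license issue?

Yes — granted.

(a) not (food handler cert.) — not met.
(i) closes by 10 p.m. — met.
(ii) age ≥ 18 — holds.
(b) = T AND T = true.
(1) = F OR T = true.
(a) all abutters consent — not satisfied.
(b) no code violations — fails.
(i) primary residence — holds.
(ii) ≤ 11 units — holds.
So (c) is satisfied (T AND T).
So (2) is satisfied (F OR F OR T).
(3) not (safety training) — holds.
Overall = T AND T AND T = true.
Exception (fee paid) — not satisfied.
Result: main true OR exception false → true.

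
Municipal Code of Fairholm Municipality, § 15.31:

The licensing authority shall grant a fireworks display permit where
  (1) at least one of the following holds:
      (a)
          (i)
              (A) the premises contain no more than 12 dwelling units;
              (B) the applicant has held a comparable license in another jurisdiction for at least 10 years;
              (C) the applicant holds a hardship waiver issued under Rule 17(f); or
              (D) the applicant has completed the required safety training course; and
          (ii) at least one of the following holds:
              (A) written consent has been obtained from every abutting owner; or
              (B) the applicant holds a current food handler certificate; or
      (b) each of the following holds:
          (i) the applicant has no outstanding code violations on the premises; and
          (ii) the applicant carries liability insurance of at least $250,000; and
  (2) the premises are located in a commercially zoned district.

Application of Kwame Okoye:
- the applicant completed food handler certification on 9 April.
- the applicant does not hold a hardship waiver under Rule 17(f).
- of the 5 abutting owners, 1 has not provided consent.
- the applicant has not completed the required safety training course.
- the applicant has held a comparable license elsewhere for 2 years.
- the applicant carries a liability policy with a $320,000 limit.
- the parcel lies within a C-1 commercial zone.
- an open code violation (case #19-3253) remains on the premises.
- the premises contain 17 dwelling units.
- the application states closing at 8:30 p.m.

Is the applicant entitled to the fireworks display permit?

No — denied.

(A) ≤ 12 units — fails.
(B) prior license ≥ 10 yr — not met.
(C) hardship waiver — fails.
(D) safety training — not met.
(i): F OR F OR F OR F → false.
(A) all abutters consent — not met.
(B) food handler cert. — met.
(ii): F OR T → true.
(a): F AND T → false.
(i) no code violations — not satisfied.
(ii) insurance ≥ $250,000 — holds.
(b): F AND T → false.
So (1) is not satisfied (F OR F).
(2) commercially zoned — satisfied.
Overall: F AND T → false.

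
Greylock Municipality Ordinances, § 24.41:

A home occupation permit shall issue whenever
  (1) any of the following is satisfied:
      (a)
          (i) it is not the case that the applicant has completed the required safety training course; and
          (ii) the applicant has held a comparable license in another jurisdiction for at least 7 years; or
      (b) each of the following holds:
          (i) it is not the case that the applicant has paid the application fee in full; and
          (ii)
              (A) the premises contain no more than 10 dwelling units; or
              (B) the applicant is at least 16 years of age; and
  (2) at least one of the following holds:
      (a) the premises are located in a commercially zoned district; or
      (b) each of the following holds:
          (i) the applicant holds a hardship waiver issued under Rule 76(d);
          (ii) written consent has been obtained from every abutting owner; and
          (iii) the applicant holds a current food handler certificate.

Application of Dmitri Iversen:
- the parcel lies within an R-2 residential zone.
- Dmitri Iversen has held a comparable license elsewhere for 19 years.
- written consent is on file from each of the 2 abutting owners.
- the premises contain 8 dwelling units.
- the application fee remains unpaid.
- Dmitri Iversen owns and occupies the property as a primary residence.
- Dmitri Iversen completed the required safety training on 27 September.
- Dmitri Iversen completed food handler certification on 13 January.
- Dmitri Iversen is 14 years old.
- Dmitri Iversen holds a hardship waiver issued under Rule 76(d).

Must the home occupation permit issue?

Yes — granted.

(i) not (safety training) — not satisfied.
(ii) prior license ≥ 7 yr — met.
(a): F AND T → false.
(i) not (fee paid) — satisfied.
(A) ≤ 10 units — satisfied.
(B) age ≥ 16 — not satisfied.
(ii): T OR F → true.
(b): T AND T → true.
(1): F OR T → true.
(a) commercially zoned — not met.
(i) hardship waiver — satisfied.
(ii) all abutters consent — met.
(iii) food handler cert. — met.
(b): T AND T AND T → true.
So (2) is satisfied (F OR T).
So Overall is satisfied (T AND T).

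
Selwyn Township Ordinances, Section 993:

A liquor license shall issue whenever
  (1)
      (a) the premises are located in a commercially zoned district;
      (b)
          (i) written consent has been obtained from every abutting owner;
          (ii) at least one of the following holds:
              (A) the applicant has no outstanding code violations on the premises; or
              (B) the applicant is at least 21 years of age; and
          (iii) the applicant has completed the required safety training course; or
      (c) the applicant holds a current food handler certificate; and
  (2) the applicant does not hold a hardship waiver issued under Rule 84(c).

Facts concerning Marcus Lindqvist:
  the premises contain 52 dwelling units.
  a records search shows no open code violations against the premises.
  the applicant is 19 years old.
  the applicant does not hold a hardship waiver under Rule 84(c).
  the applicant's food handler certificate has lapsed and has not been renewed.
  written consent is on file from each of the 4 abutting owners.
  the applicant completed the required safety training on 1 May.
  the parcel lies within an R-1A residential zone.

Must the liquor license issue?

Yes — granted.

(a) commercially zoned — fails.
(i) all abutters consent — satisfied.
(A) no code violations — met.
(B) age ≥ 21 — fails.
(ii) = T OR F = true.
(iii) safety training — satisfied.
(b) = T AND T AND T = true.
(c) food handler cert. — fails.
(1): F OR T OR F → true.
(2) not (hardship waiver) — holds.
Overall = T AND T = true.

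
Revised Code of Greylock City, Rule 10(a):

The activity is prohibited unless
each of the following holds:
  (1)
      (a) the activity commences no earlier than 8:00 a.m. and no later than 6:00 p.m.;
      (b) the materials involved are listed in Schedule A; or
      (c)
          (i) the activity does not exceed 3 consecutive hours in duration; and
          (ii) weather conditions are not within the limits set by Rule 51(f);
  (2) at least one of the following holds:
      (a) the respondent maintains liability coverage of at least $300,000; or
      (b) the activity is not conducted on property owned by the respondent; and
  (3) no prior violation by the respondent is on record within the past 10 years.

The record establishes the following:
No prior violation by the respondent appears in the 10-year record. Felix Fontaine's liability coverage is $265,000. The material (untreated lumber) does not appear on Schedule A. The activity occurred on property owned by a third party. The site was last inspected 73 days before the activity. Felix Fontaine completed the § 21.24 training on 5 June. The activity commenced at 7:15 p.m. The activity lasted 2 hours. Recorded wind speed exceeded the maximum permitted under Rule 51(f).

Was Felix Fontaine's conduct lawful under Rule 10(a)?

Yes — lawful.

(a) start within hours — not met.
(b) Schedule A material — not met.
(i) ≤ 3 hrs duration — satisfied.
(ii) not (weather ok) — satisfied.
(c) = T AND T = true.
(1): F OR F OR T → true.
(a) coverage ≥ $300,000 — not met.
(b) not (own property) — holds.
(2): F OR T → true.
(3) no prior violation — satisfied.
So Overall is satisfied (T AND T AND T).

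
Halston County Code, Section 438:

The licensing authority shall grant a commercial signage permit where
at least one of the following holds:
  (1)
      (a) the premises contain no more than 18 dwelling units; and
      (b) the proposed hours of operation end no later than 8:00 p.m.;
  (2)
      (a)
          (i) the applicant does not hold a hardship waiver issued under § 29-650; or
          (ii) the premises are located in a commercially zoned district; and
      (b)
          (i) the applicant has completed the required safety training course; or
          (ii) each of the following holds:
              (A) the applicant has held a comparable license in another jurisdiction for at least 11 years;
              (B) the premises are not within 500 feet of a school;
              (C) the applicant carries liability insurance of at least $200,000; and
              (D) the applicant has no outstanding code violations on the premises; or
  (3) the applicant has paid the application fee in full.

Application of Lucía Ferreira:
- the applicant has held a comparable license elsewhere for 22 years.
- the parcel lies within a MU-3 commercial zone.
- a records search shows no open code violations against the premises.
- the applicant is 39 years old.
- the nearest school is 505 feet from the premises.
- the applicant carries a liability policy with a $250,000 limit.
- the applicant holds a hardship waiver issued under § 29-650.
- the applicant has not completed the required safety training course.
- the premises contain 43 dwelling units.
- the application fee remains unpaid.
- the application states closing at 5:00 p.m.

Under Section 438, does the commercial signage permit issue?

(a) ≤ 18 units — fails.
(b) closes by 8 p.m. — holds.
(1) = F AND T = false.
(i) not (hardship waiver) — not met.
(ii) commercially zoned — met.
(a): F OR T → true.
(i) safety training — not satisfied.
(A) prior license ≥ 11 yr — satisfied.
(B) ≥500 ft from school — holds.
(C) insurance ≥ $200,000 — met.
(D) no code violations — holds.
(ii) = T AND T AND T AND T = true.
(b) = F OR T = true.
So (2) is satisfied (T AND T).
(3) fee paid — not met.
Overall: F OR T OR F → true.

Yes — granted.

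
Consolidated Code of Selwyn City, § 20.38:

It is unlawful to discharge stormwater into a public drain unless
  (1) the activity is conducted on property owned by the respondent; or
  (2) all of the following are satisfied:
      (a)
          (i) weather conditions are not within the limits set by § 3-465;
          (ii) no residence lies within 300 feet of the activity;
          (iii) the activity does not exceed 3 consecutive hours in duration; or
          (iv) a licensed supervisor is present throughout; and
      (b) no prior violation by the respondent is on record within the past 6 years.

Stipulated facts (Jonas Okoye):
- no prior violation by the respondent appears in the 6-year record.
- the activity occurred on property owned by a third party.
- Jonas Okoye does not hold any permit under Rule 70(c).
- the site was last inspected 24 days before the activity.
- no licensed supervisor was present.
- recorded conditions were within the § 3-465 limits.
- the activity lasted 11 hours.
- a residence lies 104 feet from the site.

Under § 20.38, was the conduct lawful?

No — unlawful.

(1) own property — fails.
(i) not (weather ok) — not met.
(ii) no residence in 300 ft — not met.
(iii) ≤ 3 hrs duration — not satisfied.
(iv) supervisor present — fails.
(a): F OR F OR F OR F → false.
(b) no prior violation — holds.
(2): F AND T → false.
Overall: F OR F → false.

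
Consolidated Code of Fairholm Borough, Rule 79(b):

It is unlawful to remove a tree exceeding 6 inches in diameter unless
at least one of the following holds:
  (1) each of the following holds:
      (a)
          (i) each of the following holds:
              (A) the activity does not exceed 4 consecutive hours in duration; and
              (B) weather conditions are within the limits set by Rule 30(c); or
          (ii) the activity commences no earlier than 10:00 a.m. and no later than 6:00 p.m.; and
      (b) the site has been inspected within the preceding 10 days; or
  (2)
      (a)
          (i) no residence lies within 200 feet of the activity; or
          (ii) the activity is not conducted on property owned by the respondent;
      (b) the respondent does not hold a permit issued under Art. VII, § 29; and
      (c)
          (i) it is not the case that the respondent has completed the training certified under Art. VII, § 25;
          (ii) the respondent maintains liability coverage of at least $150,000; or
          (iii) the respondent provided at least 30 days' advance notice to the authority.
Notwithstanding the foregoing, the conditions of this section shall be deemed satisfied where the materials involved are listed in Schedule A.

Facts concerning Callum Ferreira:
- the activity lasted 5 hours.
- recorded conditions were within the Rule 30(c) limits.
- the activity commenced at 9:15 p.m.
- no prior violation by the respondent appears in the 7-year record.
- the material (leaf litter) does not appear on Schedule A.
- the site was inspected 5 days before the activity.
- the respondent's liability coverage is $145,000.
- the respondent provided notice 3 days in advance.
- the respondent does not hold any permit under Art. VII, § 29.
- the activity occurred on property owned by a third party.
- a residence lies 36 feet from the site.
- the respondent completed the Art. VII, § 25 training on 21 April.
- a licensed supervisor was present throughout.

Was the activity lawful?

No — unlawful.

(A) ≤ 4 hrs duration — not satisfied.
(B) weather ok — satisfied.
(i) = F AND T = false.
(ii) start within hours — fails.
(a) = F OR F = false.
(b) site inspected — satisfied.
(1) = F AND T = false.
(i) no residence in 200 ft — fails.
(ii) not (own property) — holds.
So (a) is satisfied (F OR T).
(b) not (holds permit) — met.
(i) not (training certified) — fails.
(ii) coverage ≥ $150,000 — fails.
(iii) ≥30 days' notice — not satisfied.
(c) = F OR F OR F = false.
(2) = T AND T AND F = false.
So Overall is not satisfied (F OR F).
Exception (Schedule A material) — not satisfied.
Result: main false OR exception false → false.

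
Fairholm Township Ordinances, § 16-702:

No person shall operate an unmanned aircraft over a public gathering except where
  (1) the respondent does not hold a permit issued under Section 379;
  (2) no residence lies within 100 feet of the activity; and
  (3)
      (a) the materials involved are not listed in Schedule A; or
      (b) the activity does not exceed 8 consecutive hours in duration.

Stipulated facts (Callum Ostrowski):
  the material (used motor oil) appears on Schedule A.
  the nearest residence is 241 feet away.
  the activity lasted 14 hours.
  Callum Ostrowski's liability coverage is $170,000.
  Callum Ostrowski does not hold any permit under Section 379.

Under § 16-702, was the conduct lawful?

No — unlawful.

(1) not (holds permit) — satisfied.
(2) no residence in 100 ft — holds.
(a) not (Schedule A material) — fails.
(b) ≤ 8 hrs duration — not satisfied.
So (3) is not satisfied (F OR F).
So Overall is not satisfied (T AND T AND F).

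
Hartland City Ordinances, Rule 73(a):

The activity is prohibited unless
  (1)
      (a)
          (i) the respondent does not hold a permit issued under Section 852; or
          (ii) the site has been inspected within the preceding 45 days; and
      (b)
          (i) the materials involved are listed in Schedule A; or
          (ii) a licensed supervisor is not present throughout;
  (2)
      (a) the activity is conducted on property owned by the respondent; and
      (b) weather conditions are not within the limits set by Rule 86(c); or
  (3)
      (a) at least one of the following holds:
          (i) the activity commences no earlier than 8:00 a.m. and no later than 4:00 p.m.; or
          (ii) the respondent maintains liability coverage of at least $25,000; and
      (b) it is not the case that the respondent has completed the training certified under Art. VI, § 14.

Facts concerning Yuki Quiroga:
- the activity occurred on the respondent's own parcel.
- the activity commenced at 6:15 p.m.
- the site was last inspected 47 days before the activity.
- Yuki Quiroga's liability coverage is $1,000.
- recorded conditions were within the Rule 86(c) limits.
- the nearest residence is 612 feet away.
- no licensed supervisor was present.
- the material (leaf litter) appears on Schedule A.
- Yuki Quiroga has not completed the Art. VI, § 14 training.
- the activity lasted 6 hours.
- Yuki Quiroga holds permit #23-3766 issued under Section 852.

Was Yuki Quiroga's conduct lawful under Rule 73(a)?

No — unlawful.

(i) not (holds permit) — not satisfied.
(ii) site inspected — fails.
(a) = F OR F = false.
(i) Schedule A material — met.
(ii) not (supervisor present) — holds.
So (b) is satisfied (T OR T).
So (1) is not satisfied (F AND T).
(a) own property — met.
(b) not (weather ok) — not satisfied.
(2) = T AND F = false.
(i) start within hours — not met.
(ii) coverage ≥ $25,000 — not satisfied.
So (a) is not satisfied (F OR F).
(b) not (training certified) — satisfied.
So (3) is not satisfied (F AND T).
Overall = F OR F OR F = false.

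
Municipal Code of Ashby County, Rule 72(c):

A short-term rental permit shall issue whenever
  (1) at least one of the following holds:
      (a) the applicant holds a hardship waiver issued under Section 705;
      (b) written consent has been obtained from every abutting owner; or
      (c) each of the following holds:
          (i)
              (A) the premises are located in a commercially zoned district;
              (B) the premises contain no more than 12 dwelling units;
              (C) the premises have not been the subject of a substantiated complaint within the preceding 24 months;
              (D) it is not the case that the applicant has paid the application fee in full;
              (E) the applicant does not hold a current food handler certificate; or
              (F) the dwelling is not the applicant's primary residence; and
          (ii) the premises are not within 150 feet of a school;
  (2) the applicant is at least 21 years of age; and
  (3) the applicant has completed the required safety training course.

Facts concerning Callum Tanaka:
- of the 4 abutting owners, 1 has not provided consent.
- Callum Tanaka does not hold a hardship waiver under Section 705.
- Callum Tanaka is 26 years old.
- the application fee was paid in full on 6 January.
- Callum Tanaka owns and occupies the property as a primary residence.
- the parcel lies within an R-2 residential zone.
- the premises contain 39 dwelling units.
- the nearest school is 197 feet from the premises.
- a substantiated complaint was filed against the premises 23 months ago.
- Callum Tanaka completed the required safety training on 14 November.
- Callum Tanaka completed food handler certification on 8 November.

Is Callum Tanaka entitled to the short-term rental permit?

No — denied.

(a) hardship waiver — fails.
(b) all abutters consent — not satisfied.
(A) commercially zoned — fails.
(B) ≤ 12 units — not satisfied.
(C) no complaint in 24 mo. — not satisfied.
(D) not (fee paid) — not met.
(E) not (food handler cert.) — not satisfied.
(F) not (primary residence) — not met.
(i): F OR F OR F OR F OR F OR F → false.
(ii) ≥150 ft from school — holds.
So (c) is not satisfied (F AND T).
So (1) is not satisfied (F OR F OR F).
(2) age ≥ 21 — satisfied.
(3) safety training — met.
So Overall is not satisfied (F AND T AND T).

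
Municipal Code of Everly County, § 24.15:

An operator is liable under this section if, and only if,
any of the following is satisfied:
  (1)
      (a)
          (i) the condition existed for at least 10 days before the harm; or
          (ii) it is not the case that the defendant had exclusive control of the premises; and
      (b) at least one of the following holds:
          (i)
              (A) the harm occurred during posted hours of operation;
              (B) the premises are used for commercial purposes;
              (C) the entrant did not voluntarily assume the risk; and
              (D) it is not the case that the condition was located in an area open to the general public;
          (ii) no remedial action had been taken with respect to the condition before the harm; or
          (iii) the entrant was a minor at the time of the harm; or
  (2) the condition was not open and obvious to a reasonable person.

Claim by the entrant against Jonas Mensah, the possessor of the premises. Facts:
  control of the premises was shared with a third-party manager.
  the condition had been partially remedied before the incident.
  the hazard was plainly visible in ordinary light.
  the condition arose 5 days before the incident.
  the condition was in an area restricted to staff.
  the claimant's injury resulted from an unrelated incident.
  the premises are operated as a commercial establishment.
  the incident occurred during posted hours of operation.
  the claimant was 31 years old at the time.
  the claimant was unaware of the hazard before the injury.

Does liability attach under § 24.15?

Yes — liable.

(i) condition ≥10 days old — not met.
(ii) not (exclusive control) — satisfied.
(a) = F OR T = true.
(A) during posted hours — holds.
(B) commercial use — satisfied.
(C) no assumed risk — holds.
(D) not (public area) — holds.
(i): T AND T AND T AND T → true.
(ii) no remedial action — fails.
(iii) entrant a minor — not met.
(b) = T OR F OR F = true.
(1): T AND T → true.
(2) not open/obvious — fails.
Overall = T OR F = true.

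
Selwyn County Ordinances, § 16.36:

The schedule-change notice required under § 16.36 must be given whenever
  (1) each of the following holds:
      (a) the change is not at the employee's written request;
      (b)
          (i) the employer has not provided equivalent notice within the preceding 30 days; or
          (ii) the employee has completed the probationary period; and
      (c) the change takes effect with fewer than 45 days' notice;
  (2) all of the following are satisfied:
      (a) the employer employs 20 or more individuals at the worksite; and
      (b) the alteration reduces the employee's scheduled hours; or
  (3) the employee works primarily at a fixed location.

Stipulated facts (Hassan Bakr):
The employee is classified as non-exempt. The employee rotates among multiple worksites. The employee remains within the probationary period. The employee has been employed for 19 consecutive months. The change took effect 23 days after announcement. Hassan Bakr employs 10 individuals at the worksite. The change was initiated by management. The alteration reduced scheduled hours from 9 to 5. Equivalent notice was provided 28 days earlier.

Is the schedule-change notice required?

No — not required.

(a) not employee-requested — met.
(i) no recent notice — not satisfied.
(ii) past probation — fails.
(b) = F OR F = false.
(c) < 45 days' notice — met.
(1) = T AND F AND T = false.
(a) ≥ 20 at site — not satisfied.
(b) hours reduced — satisfied.
(2): F AND T → false.
(3) fixed location — not satisfied.
Overall = F OR F OR F = false.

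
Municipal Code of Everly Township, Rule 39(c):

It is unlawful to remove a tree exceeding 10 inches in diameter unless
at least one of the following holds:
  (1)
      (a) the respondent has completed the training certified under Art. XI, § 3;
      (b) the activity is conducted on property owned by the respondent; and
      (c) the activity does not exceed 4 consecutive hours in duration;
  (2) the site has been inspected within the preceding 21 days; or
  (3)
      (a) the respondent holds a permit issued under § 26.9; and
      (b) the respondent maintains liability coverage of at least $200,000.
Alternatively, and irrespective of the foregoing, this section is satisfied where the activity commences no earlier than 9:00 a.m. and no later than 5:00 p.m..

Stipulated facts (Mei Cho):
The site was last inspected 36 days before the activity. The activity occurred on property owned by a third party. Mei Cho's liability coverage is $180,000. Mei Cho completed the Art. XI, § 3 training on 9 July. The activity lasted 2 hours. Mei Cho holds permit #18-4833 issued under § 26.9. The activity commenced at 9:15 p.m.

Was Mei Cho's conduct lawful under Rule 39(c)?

(a) training certified — holds.
(b) own property — fails.
(c) ≤ 4 hrs duration — holds.
So (1) is not satisfied (T AND F AND T).
(2) site inspected — not met.
(a) holds permit — holds.
(b) coverage ≥ $200,000 — fails.
(3) = T AND F = false.
Overall = F OR F OR F = false.
Exception (start within hours) — not satisfied.
Result: main false OR exception false → false.

No — unlawful.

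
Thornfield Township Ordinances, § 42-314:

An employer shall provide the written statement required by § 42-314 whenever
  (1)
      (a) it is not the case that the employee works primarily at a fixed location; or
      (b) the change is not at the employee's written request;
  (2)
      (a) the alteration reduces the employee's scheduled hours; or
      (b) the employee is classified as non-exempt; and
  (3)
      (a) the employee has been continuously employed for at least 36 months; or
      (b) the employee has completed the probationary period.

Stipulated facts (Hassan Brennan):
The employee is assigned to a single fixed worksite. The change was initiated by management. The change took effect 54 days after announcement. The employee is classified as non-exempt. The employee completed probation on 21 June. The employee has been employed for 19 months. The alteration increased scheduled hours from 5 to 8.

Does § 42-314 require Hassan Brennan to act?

Yes — required.

(a) not (fixed location) — not met.
(b) not employee-requested — met.
(1) = F OR T = true.
(a) hours reduced — not satisfied.
(b) non-exempt — satisfied.
So (2) is satisfied (F OR T).
(a) tenure ≥ 36 mo. — not satisfied.
(b) past probation — holds.
(3) = F OR T = true.
So Overall is satisfied (T AND T AND T).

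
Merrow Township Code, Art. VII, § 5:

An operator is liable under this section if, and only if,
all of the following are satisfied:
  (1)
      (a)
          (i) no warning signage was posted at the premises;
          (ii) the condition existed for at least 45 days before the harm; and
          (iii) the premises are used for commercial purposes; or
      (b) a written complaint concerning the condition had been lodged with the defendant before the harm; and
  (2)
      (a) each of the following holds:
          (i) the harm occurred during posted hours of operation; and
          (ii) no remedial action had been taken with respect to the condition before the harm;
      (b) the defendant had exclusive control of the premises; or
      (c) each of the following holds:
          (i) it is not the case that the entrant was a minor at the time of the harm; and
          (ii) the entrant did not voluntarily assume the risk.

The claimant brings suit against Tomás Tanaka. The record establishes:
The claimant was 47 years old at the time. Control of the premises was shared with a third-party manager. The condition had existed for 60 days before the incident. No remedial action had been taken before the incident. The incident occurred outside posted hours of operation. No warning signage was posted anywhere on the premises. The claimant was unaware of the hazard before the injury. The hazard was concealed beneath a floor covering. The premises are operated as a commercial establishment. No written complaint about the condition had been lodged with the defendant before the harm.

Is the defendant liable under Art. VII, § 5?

(i) no signage posted — satisfied.
(ii) condition ≥45 days old — met.
(iii) commercial use — satisfied.
(a) = T AND T AND T = true.
(b) complaint lodged — not satisfied.
(1): T OR F → true.
(i) during posted hours — not met.
(ii) no remedial action — holds.
(a) = F AND T = false.
(b) exclusive control — not satisfied.
(i) not (entrant a minor) — holds.
(ii) no assumed risk — met.
(c) = T AND T = true.
(2) = F OR F OR T = true.
Overall: T AND T → true.

Yes — liable.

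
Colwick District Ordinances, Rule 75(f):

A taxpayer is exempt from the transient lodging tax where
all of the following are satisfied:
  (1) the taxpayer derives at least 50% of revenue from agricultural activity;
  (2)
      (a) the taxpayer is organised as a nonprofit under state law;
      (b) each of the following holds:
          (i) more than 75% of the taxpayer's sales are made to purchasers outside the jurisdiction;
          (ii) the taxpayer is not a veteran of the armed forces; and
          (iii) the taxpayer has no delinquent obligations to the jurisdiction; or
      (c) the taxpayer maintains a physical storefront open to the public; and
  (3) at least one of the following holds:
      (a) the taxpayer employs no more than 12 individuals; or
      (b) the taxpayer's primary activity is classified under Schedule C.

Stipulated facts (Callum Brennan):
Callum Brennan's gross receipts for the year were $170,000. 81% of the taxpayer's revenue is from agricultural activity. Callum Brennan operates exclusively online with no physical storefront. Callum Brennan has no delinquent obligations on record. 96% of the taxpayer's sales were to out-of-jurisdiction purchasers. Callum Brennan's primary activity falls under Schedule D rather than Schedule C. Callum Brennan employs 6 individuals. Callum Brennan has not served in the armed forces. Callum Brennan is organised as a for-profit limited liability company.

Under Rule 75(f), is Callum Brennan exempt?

Yes — exempt.

(1) ≥50% agricultural — holds.
(a) nonprofit — not satisfied.
(i) >75% out-of-jur. sales — holds.
(ii) not (veteran) — holds.
(iii) no delinquency — holds.
(b): T AND T AND T → true.
(c) has storefront — not met.
(2) = F OR T OR F = true.
(a) ≤ 12 employees — met.
(b) Schedule C activity — not satisfied.
(3) = T OR F = true.
So Overall is satisfied (T AND T AND T).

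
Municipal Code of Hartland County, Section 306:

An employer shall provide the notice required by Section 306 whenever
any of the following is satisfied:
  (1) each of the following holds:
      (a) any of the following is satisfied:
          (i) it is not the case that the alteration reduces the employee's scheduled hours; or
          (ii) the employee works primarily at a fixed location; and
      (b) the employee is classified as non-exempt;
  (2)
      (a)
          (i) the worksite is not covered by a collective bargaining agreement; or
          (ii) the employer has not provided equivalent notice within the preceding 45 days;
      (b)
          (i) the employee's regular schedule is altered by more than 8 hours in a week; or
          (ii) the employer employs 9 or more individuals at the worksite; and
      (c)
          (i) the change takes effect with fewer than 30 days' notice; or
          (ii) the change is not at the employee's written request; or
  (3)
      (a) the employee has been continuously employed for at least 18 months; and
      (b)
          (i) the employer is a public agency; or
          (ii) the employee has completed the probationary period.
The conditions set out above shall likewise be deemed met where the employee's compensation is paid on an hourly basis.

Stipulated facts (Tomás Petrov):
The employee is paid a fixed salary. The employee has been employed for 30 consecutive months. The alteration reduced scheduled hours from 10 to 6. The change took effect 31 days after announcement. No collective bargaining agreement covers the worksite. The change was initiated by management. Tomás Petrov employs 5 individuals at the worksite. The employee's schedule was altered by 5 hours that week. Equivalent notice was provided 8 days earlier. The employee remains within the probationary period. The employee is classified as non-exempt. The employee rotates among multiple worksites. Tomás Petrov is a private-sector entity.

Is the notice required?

No — not required.

(i) not (hours reduced) — fails.
(ii) fixed location — fails.
(a) = F OR F = false.
(b) non-exempt — satisfied.
So (1) is not satisfied (F AND T).
(i) no CBA — met.
(ii) no recent notice — fails.
(a) = T OR F = true.
(i) schedule shift > 8h — not satisfied.
(ii) ≥ 9 at site — not satisfied.
(b): F OR F → false.
(i) < 30 days' notice — fails.
(ii) not employee-requested — satisfied.
(c): F OR T → true.
(2) = T AND F AND T = false.
(a) tenure ≥ 18 mo. — holds.
(i) public agency — not satisfied.
(ii) past probation — not met.
So (b) is not satisfied (F OR F).
(3) = T AND F = false.
Overall: F OR F OR F → false.
Exception (hourly-paid) — not satisfied.
Result: main false OR exception false → false.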